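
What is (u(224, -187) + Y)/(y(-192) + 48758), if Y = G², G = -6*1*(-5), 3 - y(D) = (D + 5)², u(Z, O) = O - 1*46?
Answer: 667/13792 ≈ 0.048361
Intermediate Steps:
u(Z, O) = -46 + O (u(Z, O) = O - 46 = -46 + O)
y(D) = 3 - (5 + D)² (y(D) = 3 - (D + 5)² = 3 - (5 + D)²)
G = 30 (G = -6*(-5) = 30)
Y = 900 (Y = 30² = 900)
(u(224, -187) + Y)/(y(-192) + 48758) = ((-46 - 187) + 900)/((3 - (5 - 192)²) + 48758) = (-233 + 900)/((3 - 1*(-187)²) + 48758) = 667/((3 - 1*34969) + 48758) = 667/((3 - 34969) + 48758) = 667/(-34966 + 48758) = 667/13792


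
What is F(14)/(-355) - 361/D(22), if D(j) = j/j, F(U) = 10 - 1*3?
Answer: -128162/355 ≈ -361.02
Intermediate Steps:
F(U) = 7 (F(U) = 10 - 3 = 7)
D(j) = 1
F(14)/(-355) - 361/D(22) = 7/(-355) - 361/1 = 7*(-1/355) - 361*1 = -7/355 - 361 = -128162/355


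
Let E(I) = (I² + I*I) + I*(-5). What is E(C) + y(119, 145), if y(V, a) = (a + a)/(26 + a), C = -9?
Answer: 35687/171 ≈ 208.70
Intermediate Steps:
y(V, a) = 2*a/(26 + a) (y(V, a) = (2*a)/(26 + a) = 2*a/(26 + a))
E(I) = -5*I + 2*I² (E(I) = (I² + I²) - 5*I = 2*I² - 5*I = -5*I + 2*I²)
E(C) + y(119, 145) = -9*(-5 + 2*(-9)) + 2*145/(26 + 145) = -9*(-5 - 18) + 2*145/171 = -9*(-23) + 2*145*(1/171) = 207 + 290/171 = 35687/171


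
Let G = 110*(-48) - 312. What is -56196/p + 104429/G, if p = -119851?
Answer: -12201672047/670206792 ≈ -18.206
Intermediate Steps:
G = -5592 (G = -5280 - 312 = -5592)
-56196/p + 104429/G = -56196/(-119851) + 104429/(-5592) = -56196*(-1/119851) + 104429*(-1/5592) = 56196/119851 - 104429/5592 = -12201672047/670206792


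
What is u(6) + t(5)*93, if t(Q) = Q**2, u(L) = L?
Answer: 2331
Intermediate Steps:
u(6) + t(5)*93 = 6 + 5**2*93 = 6 + 25*93 = 6 + 2325 = 2331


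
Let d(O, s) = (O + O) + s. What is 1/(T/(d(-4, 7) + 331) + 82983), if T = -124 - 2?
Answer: 55/4564044 ≈ 1.2051e-5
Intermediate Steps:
d(O, s) = s + 2*O (d(O, s) = 2*O + s = s + 2*O)
T = -126
1/(T/(d(-4, 7) + 331) + 82983) = 1/(-126/((7 + 2*(-4)) + 331) + 82983) = 1/(-126/((7 - 8) + 331) + 82983) = 1/(-126/(-1 + 331) + 82983) = 1/(-126/330 + 82983) = 1/((1/330)*(-126) + 82983) = 1/(-21/55 + 82983) = 1/(4564044/55) = 55/4564044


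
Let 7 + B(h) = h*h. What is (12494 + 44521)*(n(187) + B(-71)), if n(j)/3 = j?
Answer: 318998925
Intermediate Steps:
n(j) = 3*j
B(h) = -7 + h**2 (B(h) = -7 + h*h = -7 + h**2)
(12494 + 44521)*(n(187) + B(-71)) = (12494 + 44521)*(3*187 + (-7 + (-71)**2)) = 57015*(561 + (-7 + 5041)) = 57015*(561 + 5034) = 57015*5595 = 318998925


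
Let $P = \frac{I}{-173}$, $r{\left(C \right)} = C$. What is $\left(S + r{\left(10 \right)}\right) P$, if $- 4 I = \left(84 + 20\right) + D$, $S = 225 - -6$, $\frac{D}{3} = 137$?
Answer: $\frac{124115}{692} \approx 179.36$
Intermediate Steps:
$D = 411$ ($D = 3 \cdot 137 = 411$)
$S = 231$ ($S = 225 + 6 = 231$)
$I = - \frac{515}{4}$ ($I = - \frac{\left(84 + 20\right) + 411}{4} = - \frac{104 + 411}{4} = \left(- \frac{1}{4}\right) 515 = - \frac{515}{4} \approx -128.75$)
$P = \frac{515}{692}$ ($P = - \frac{515}{4 \left(-173\right)} = \left(- \frac{515}{4}\right) \left(- \frac{1}{173}\right) = \frac{515}{692} \approx 0.74422$)
$\left(S + r{\left(10 \right)}\right) P = \left(231 + 10\right) \frac{515}{692} = 241 \cdot \frac{515}{692} = \frac{124115}{692}$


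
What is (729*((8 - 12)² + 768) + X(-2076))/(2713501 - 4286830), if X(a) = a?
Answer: -189820/524443 ≈ -0.36195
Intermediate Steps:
(729*((8 - 12)² + 768) + X(-2076))/(2713501 - 4286830) = (729*((8 - 12)² + 768) - 2076)/(2713501 - 4286830) = (729*((-4)² + 768) - 2076)/(-1573329) = (729*(16 + 768) - 2076)*(-1/1573329) = (729*784 - 2076)*(-1/1573329) = (571536 - 2076)*(-1/1573329) = 569460*(-1/1573329) = -189820/524443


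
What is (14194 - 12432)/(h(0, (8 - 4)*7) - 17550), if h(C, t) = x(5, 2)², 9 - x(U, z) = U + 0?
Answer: -881/8767 ≈ -0.10049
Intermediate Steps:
x(U, z) = 9 - U (x(U, z) = 9 - (U + 0) = 9 - U)
h(C, t) = 16 (h(C, t) = (9 - 1*5)² = (9 - 5)² = 4² = 16)
(14194 - 12432)/(h(0, (8 - 4)*7) - 17550) = (14194 - 12432)/(16 - 17550) = 1762/(-17534) = 1762*(-1/17534) = -881/8767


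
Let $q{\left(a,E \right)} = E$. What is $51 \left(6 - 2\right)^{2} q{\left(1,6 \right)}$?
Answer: $4896$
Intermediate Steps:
$51 \left(6 - 2\right)^{2} q{\left(1,6 \right)} = 51 \left(6 - 2\right)^{2} \cdot 6 = 51 \cdot 4^{2} \cdot 6 = 51 \cdot 16 \cdot 6 = 816 \cdot 6 = 4896$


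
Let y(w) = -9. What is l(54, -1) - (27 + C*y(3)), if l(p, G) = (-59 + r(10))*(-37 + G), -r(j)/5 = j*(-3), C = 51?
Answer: -3026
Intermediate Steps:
r(j) = 15*j (r(j) = -5*j*(-3) = -(-15)*j = 15*j)
l(p, G) = -3367 + 91*G (l(p, G) = (-59 + 15*10)*(-37 + G) = (-59 + 150)*(-37 + G) = 91*(-37 + G) = -3367 + 91*G)
l(54, -1) - (27 + C*y(3)) = (-3367 + 91*(-1)) - (27 + 51*(-9)) = (-3367 - 91) - (27 - 459) = -3458 - 1*(-432) = -3458 + 432 = -3026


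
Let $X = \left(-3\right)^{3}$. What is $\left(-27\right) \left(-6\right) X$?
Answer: $-4374$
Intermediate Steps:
$X = -27$
$\left(-27\right) \left(-6\right) X = \left(-27\right) \left(-6\right) \left(-27\right) = 162 \left(-27\right) = -4374$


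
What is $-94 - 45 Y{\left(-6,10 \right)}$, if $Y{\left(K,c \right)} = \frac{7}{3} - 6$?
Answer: $71$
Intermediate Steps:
$Y{\left(K,c \right)} = - \frac{11}{3}$ ($Y{\left(K,c \right)} = 7 \cdot \frac{1}{3} - 6 = \frac{7}{3} - 6 = - \frac{11}{3}$)
$-94 - 45 Y{\left(-6,10 \right)} = -94 - -165 = -94 + 165 = 71$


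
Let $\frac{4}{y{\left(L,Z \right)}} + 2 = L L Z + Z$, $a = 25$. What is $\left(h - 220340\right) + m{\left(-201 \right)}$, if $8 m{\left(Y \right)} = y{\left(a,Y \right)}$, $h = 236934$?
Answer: $\frac{4175979663}{251656} \approx 16594.0$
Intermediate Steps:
$y{\left(L,Z \right)} = \frac{4}{-2 + Z + Z L^{2}}$ ($y{\left(L,Z \right)} = \frac{4}{-2 + \left(L L Z + Z\right)} = \frac{4}{-2 + \left(L^{2} Z + Z\right)} = \frac{4}{-2 + \left(Z L^{2} + Z\right)} = \frac{4}{-2 + \left(Z + Z L^{2}\right)} = \frac{4}{-2 + Z + Z L^{2}}$)
$m{\left(Y \right)} = \frac{1}{2 \left(-2 + 626 Y\right)}$ ($m{\left(Y \right)} = \frac{4 \frac{1}{-2 + Y + Y 25^{2}}}{8} = \frac{4 \frac{1}{-2 + Y + Y 625}}{8} = \frac{4 \frac{1}{-2 + Y + 625 Y}}{8} = \frac{4 \frac{1}{-2 + 626 Y}}{8} = \frac{1}{2 \left(-2 + 626 Y\right)}$)
$\left(h - 220340\right) + m{\left(-201 \right)} = \left(236934 - 220340\right) + \frac{1}{4 \left(-1 + 313 \left(-201\right)\right)} = 16594 + \frac{1}{4 \left(-1 - 62913\right)} = 16594 + \frac{1}{4 \left(-62914\right)} = 16594 + \frac{1}{4} \left(- \frac{1}{62914}\right) = 16594 - \frac{1}{251656} = \frac{4175979663}{251656}$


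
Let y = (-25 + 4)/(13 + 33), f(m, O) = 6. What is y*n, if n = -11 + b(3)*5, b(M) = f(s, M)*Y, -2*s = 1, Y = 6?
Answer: -3549/46 ≈ -77.152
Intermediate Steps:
s = -1/2 (s = -1/2*1 = -1/2 ≈ -0.50000)
b(M) = 36 (b(M) = 6*6 = 36)
n = 169 (n = -11 + 36*5 = -11 + 180 = 169)
y = -21/46 ≈ -0.45652
y*n = -21/46*169 = -3549/46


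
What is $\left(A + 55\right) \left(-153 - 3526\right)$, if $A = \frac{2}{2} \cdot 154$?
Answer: $-768911$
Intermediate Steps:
$A = 154$ ($A = 2 \cdot \frac{1}{2} \cdot 154 = 1 \cdot 154 = 154$)
$\left(A + 55\right) \left(-153 - 3526\right) = \left(154 + 55\right) \left(-153 - 3526\right) = 209 \left(-3679\right) = -768911$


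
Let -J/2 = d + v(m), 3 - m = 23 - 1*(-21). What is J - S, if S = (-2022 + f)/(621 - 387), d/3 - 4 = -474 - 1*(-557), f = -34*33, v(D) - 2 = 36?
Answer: -22798/39 ≈ -584.56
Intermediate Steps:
m = -41 (m = 3 - (23 - 1*(-21)) = 3 - (23 + 21) = 3 - 1*44 = 3 - 44 = -41)
v(D) = 38 (v(D) = 2 + 36 = 38)
f = -1122
d = 261 (d = 12 + 3*(-474 - 1*(-557)) = 12 + 3*(-474 + 557) = 12 + 3*83 = 12 + 249 = 261)
S = -524/39 (S = (-2022 - 1122)/(621 - 387) = -3144/234 = -3144*1/234 = -524/39 ≈ -13.436)
J = -598 (J = -2*(261 + 38) = -2*299 = -598)
J - S = -598 - 1*(-524/39) = -598 + 524/39 = -22798/39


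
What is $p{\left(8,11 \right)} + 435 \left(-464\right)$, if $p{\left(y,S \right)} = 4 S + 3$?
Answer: $-201793$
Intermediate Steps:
$p{\left(y,S \right)} = 3 + 4 S$
$p{\left(8,11 \right)} + 435 \left(-464\right) = \left(3 + 4 \cdot 11\right) + 435 \left(-464\right) = \left(3 + 44\right) - 201840 = 47 - 201840 = -201793$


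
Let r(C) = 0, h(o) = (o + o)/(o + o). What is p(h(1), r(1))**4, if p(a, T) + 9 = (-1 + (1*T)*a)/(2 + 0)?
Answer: 130321/16 ≈ 8145.1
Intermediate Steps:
h(o) = 1 (h(o) = (2*o)/((2*o)) = (2*o)*(1/(2*o)) = 1)
p(a, T) = -19/2 + T*a/2 (p(a, T) = -9 + (-1 + (1*T)*a)/(2 + 0) = -9 + (-1 + T*a)/2 = -9 + (-1 + T*a)*(1/2) = -9 + (-1/2 + T*a/2) = -19/2 + T*a/2)
p(h(1), r(1))**4 = (-19/2 + (1/2)*0*1)**4 = (-19/2 + 0)**4 = (-19/2)**4 = 130321/16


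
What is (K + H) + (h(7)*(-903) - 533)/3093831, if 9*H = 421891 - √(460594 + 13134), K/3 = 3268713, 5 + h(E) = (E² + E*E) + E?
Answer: 30483565565945/3093831 - 8*√7402/9 ≈ 9.8529e+6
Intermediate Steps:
h(E) = -5 + E + 2*E² (h(E) = -5 + ((E² + E*E) + E) = -5 + ((E² + E²) + E) = -5 + (2*E² + E) = -5 + (E + 2*E²) = -5 + E + 2*E²)
K = 9806139 (K = 3*3268713 = 9806139)
H = 421891/9 - 8*√7402/9 (H = (421891 - √(460594 + 13134))/9 = (421891 - √473728)/9 = (421891 - 8*√7402)/9 = 421891/9 - 8*√7402/9 ≈ 46800.)
(K + H) + (h(7)*(-903) - 533)/3093831 = (9806139 + (421891/9 - 8*√7402/9)) + ((-5 + 7 + 2*7²)*(-903) - 533)/3093831 = (88677142/9 - 8*√7402/9) + ((-5 + 7 + 2*49)*(-903) - 533)*(1/3093831) = (88677142/9 - 8*√7402/9) + ((-5 + 7 + 98)*(-903) - 533)*(1/3093831) = (88677142/9 - 8*√7402/9) + (100*(-903) - 533)*(1/3093831) = (88677142/9 - 8*√7402/9) + (-90300 - 533)*(1/3093831) = (88677142/9 - 8*√7402/9) - 90833*1/3093831 = (88677142/9 - 8*√7402/9) - 90833/3093831 = 30483565565945/3093831 - 8*√7402/9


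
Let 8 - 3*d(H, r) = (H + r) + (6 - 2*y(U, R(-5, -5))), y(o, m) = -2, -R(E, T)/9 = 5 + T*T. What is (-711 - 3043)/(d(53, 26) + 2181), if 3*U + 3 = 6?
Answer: -1877/1077 ≈ -1.7428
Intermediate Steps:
U = 1 (U = -1 + (⅓)*6 = -1 + 2 = 1)
R(E, T) = -45 - 9*T² (R(E, T) = -9*(5 + T*T) = -9*(5 + T²) = -45 - 9*T²)
d(H, r) = -⅔ - H/3 - r/3 (d(H, r) = 8/3 - ((H + r) + (6 - 2*(-2)))/3 = 8/3 - ((H + r) + (6 + 4))/3 = 8/3 - ((H + r) + 10)/3 = 8/3 - (10 + H + r)/3 = 8/3 + (-10/3 - H/3 - r/3) = -⅔ - H/3 - r/3)
(-711 - 3043)/(d(53, 26) + 2181) = (-711 - 3043)/((-⅔ - ⅓*53 - ⅓*26) + 2181) = -3754/((-⅔ - 53/3 - 26/3) + 2181) = -3754/(-27 + 2181) = -3754/2154 = -3754*1/2154 = -1877/1077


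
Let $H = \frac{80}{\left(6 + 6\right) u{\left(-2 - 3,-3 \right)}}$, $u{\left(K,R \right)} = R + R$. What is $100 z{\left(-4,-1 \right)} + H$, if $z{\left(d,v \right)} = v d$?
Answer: $\frac{3590}{9} \approx 398.89$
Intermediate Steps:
$z{\left(d,v \right)} = d v$
$u{\left(K,R \right)} = 2 R$
$H = - \frac{10}{9}$ ($H = \frac{80}{\left(6 + 6\right) 2 \left(-3\right)} = \frac{80}{12 \left(-6\right)} = \frac{80}{-72} = 80 \left(- \frac{1}{72}\right) = - \frac{10}{9} \approx -1.1111$)
$100 z{\left(-4,-1 \right)} + H = 100 \left(\left(-4\right) \left(-1\right)\right) - \frac{10}{9} = 100 \cdot 4 - \frac{10}{9} = 400 - \frac{10}{9} = \frac{3590}{9}$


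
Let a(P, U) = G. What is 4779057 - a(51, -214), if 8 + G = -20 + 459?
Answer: 4778626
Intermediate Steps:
G = 431 (G = -8 + (-20 + 459) = -8 + 439 = 431)
a(P, U) = 431
4779057 - a(51, -214) = 4779057 - 1*431 = 4779057 - 431 = 4778626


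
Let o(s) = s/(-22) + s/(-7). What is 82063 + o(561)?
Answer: 1147403/14 ≈ 81957.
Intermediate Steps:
o(s) = -29*s/154 (o(s) = s*(-1/22) + s*(-⅐) = -s/22 - s/7 = -29*s/154)
82063 + o(561) = 82063 - 29/154*561 = 82063 - 1479/14 = 1147403/14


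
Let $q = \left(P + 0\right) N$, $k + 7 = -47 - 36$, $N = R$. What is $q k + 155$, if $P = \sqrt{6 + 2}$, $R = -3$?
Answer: $155 + 540 \sqrt{2} \approx 918.68$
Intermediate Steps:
$N = -3$
$P = 2 \sqrt{2}$ ($P = \sqrt{8} = 2 \sqrt{2} \approx 2.8284$)
$k = -90$ ($k = -7 - 83 = -90$)
$q = - 6 \sqrt{2}$ ($q = \left(2 \sqrt{2} + 0\right) \left(-3\right) = 2 \sqrt{2} \left(-3\right) = - 6 \sqrt{2} \approx -8.4853$)
$q k + 155 = - 6 \sqrt{2} \left(-90\right) + 155 = 540 \sqrt{2} + 155 = 155 + 540 \sqrt{2}$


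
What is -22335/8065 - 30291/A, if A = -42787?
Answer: -142270146/69015431 ≈ -2.0614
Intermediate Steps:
-22335/8065 - 30291/A = -22335/8065 - 30291/(-42787) = -22335*1/8065 - 30291*(-1/42787) = -4467/1613 + 30291/42787 = -142270146/69015431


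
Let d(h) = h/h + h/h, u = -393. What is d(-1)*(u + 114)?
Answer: -558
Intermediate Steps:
d(h) = 2 (d(h) = 1 + 1 = 2)
d(-1)*(u + 114) = 2*(-393 + 114) = 2*(-279) = -558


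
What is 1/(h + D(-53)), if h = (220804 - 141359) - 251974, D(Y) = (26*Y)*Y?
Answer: -1/99495 ≈ -1.0051e-5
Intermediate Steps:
D(Y) = 26*Y²
h = -172529 (h = 79445 - 251974 = -172529)
1/(h + D(-53)) = 1/(-172529 + 26*(-53)²) = 1/(-172529 + 26*2809) = 1/(-172529 + 73034) = 1/(-99495) = -1/99495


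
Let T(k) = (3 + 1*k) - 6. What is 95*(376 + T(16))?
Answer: 36955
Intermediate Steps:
T(k) = -3 + k (T(k) = (3 + k) - 6 = -3 + k)
95*(376 + T(16)) = 95*(376 + (-3 + 16)) = 95*(376 + 13) = 95*389 = 36955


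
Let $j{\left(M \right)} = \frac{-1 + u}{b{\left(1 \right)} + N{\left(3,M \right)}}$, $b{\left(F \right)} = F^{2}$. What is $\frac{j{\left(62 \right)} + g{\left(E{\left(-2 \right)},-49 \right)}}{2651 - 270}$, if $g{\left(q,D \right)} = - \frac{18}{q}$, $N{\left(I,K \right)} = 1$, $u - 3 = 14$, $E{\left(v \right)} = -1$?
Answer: $\frac{26}{2381} \approx 0.01092$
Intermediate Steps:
$u = 17$ ($u = 3 + 14 = 17$)
$j{\left(M \right)} = 8$ ($j{\left(M \right)} = \frac{-1 + 17}{1^{2} + 1} = \frac{16}{1 + 1} = \frac{16}{2} = 16 \cdot \frac{1}{2} = 8$)
$\frac{j{\left(62 \right)} + g{\left(E{\left(-2 \right)},-49 \right)}}{2651 - 270} = \frac{8 - \frac{18}{-1}}{2651 - 270} = \frac{8 - -18}{2381} = \left(8 + 18\right) \frac{1}{2381} = 26 \cdot \frac{1}{2381} = \frac{26}{2381}$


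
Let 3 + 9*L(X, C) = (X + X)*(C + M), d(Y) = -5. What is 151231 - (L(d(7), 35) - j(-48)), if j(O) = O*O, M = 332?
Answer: 1385488/9 ≈ 1.5394e+5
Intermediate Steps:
L(X, C) = -⅓ + 2*X*(332 + C)/9 (L(X, C) = -⅓ + ((X + X)*(C + 332))/9 = -⅓ + ((2*X)*(332 + C))/9 = -⅓ + (2*X*(332 + C))/9 = -⅓ + 2*X*(332 + C)/9)
j(O) = O²
151231 - (L(d(7), 35) - j(-48)) = 151231 - ((-⅓ + (664/9)*(-5) + (2/9)*35*(-5)) - 1*(-48)²) = 151231 - ((-⅓ - 3320/9 - 350/9) - 1*2304) = 151231 - (-3673/9 - 2304) = 151231 - 1*(-24409/9) = 151231 + 24409/9 = 1385488/9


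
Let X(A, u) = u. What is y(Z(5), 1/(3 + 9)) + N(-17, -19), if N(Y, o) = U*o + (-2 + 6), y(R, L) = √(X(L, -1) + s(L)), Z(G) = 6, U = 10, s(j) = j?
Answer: -186 + I*√33/6 ≈ -186.0 + 0.95743*I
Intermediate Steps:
y(R, L) = √(-1 + L)
N(Y, o) = 4 + 10*o (N(Y, o) = 10*o + (-2 + 6) = 10*o + 4 = 4 + 10*o)
y(Z(5), 1/(3 + 9)) + N(-17, -19) = √(-1 + 1/(3 + 9)) + (4 + 10*(-19)) = √(-1 + 1/12) + (4 - 190) = √(-1 + 1/12) - 186 = √(-11/12) - 186 = I*√33/6 - 186 = -186 + I*√33/6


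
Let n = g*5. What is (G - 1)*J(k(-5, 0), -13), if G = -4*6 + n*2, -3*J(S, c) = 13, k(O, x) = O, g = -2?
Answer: 195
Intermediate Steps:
J(S, c) = -13/3 (J(S, c) = -⅓*13 = -13/3)
n = -10 (n = -2*5 = -10)
G = -44 (G = -4*6 - 10*2 = -24 - 20 = -44)
(G - 1)*J(k(-5, 0), -13) = (-44 - 1)*(-13/3) = -45*(-13/3) = 195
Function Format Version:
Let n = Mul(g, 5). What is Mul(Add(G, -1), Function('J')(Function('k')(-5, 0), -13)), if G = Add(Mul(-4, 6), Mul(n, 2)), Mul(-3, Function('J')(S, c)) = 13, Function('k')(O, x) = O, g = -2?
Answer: 195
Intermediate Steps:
Function('J')(S, c) = Rational(-13, 3) (Function('J')(S, c) = Mul(Rational(-1, 3), 13) = Rational(-13, 3))
n = -10 (n = Mul(-2, 5) = -10)
G = -44 (G = Add(Mul(-4, 6), Mul(-10, 2)) = Add(-24, -20) = -44)
Mul(Add(G, -1), Function('J')(Function('k')(-5, 0), -13)) = Mul(Add(-44, -1), Rational(-13, 3)) = Mul(-45, Rational(-13, 3)) = 195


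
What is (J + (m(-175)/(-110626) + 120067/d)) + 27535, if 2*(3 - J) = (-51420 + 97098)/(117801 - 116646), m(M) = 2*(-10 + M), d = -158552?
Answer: 92911228393574557/3376444908760 ≈ 27517.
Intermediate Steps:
m(M) = -20 + 2*M
J = -6458/385 (J = 3 - (-51420 + 97098)/(2*(117801 - 116646)) = 3 - 22839/1155 = 3 - ½*15226/385 = 3 - 7613/385 = -6458/385 ≈ -16.774)
(J + (m(-175)/(-110626) + 120067/d)) + 27535 = (-6458/385 + ((-20 + 2*(-175))/(-110626) + 120067/(-158552))) + 27535 = (-6458/385 + ((-20 - 350)*(-1/110626) + 120067*(-1/158552))) + 27535 = (-6458/385 + (-370*(-1/110626) - 120067/158552)) + 27535 = (-6458/385 + (185/55313 - 120067/158552)) + 27535 = (-6458/385 - 6611933851/8769986776) + 27535 = -59182169132043/3376444908760 + 27535 = 92911228393574557/3376444908760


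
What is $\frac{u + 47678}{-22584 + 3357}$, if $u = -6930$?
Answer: $- \frac{40748}{19227} \approx -2.1193$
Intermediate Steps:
$\frac{u + 47678}{-22584 + 3357} = \frac{-6930 + 47678}{-22584 + 3357} = \frac{40748}{-19227} = 40748 \left(- \frac{1}{19227}\right) = - \frac{40748}{19227}$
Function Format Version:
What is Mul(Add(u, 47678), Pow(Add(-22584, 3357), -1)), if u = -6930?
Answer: Rational(-40748, 19227) ≈ -2.1193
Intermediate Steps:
Mul(Add(u, 47678), Pow(Add(-22584, 3357), -1)) = Mul(Add(-6930, 47678), Pow(Add(-22584, 3357), -1)) = Mul(40748, Pow(-19227, -1)) = Mul(40748, Rational(-1, 19227)) = Rational(-40748, 19227)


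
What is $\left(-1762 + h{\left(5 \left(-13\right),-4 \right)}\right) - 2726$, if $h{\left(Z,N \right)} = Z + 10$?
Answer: $-4543$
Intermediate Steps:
$h{\left(Z,N \right)} = 10 + Z$
$\left(-1762 + h{\left(5 \left(-13\right),-4 \right)}\right) - 2726 = \left(-1762 + \left(10 + 5 \left(-13\right)\right)\right) - 2726 = \left(-1762 + \left(10 - 65\right)\right) - 2726 = \left(-1762 - 55\right) - 2726 = -1817 - 2726 = -4543$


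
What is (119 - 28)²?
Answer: 8281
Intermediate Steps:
(119 - 28)² = 91² = 8281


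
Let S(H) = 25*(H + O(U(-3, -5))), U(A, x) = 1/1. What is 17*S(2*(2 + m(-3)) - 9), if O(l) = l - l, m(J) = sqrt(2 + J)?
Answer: -2125 + 850*I ≈ -2125.0 + 850.0*I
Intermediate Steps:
U(A, x) = 1 (U(A, x) = 1*1 = 1)
O(l) = 0
S(H) = 25*H (S(H) = 25*(H + 0) = 25*H)
17*S(2*(2 + m(-3)) - 9) = 17*(25*(2*(2 + sqrt(2 - 3)) - 9)) = 17*(25*(2*(2 + sqrt(-1)) - 9)) = 17*(25*(2*(2 + I) - 9)) = 17*(25*((4 + 2*I) - 9)) = 17*(25*(-5 + 2*I)) = 17*(-125 + 50*I) = -2125 + 850*I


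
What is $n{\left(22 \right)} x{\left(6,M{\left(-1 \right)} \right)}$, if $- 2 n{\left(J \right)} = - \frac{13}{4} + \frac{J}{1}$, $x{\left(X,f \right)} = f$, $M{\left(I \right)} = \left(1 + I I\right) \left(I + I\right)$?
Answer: $\frac{75}{2} \approx 37.5$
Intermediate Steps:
$M{\left(I \right)} = 2 I \left(1 + I^{2}\right)$ ($M{\left(I \right)} = \left(1 + I^{2}\right) 2 I = 2 I \left(1 + I^{2}\right)$)
$n{\left(J \right)} = \frac{13}{8} - \frac{J}{2}$ ($n{\left(J \right)} = - \frac{- \frac{13}{4} + \frac{J}{1}}{2} = - \frac{\left(-13\right) \frac{1}{4} + J 1}{2} = - \frac{- \frac{13}{4} + J}{2} = \frac{13}{8} - \frac{J}{2}$)
$n{\left(22 \right)} x{\left(6,M{\left(-1 \right)} \right)} = \left(\frac{13}{8} - 11\right) 2 \left(-1\right) \left(1 + \left(-1\right)^{2}\right) = \left(\frac{13}{8} - 11\right) 2 \left(-1\right) \left(1 + 1\right) = - \frac{75 \cdot 2 \left(-1\right) 2}{8} = \left(- \frac{75}{8}\right) \left(-4\right) = \frac{75}{2}$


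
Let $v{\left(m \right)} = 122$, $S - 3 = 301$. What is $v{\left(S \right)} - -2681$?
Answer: $2803$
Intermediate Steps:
$S = 304$ ($S = 3 + 301 = 304$)
$v{\left(S \right)} - -2681 = 122 - -2681 = 122 + 2681 = 2803$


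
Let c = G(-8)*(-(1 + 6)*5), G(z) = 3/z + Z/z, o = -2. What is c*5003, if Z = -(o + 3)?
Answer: 175105/4 ≈ 43776.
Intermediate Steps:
Z = -1 (Z = -(-2 + 3) = -1*1 = -1)
G(z) = 2/z (G(z) = 3/z - 1/z = 2/z)
c = 35/4 (c = (2/(-8))*(-(1 + 6)*5) = (2*(-⅛))*(-7*5) = -(-1)*35/4 = -¼*(-35) = 35/4 ≈ 8.7500)
c*5003 = (35/4)*5003 = 175105/4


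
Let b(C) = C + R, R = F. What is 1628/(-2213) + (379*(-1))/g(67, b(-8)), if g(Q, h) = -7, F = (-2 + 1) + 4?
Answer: 827331/15491 ≈ 53.407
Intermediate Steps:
F = 3 (F = -1 + 4 = 3)
R = 3
b(C) = 3 + C (b(C) = C + 3 = 3 + C)
1628/(-2213) + (379*(-1))/g(67, b(-8)) = 1628/(-2213) + (379*(-1))/(-7) = 1628*(-1/2213) - 379*(-⅐) = -1628/2213 + 379/7 = 827331/15491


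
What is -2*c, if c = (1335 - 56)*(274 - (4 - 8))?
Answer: -711124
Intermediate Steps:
c = 355562 (c = 1279*(274 - 1*(-4)) = 1279*(274 + 4) = 1279*278 = 355562)
-2*c = -2*355562 = -711124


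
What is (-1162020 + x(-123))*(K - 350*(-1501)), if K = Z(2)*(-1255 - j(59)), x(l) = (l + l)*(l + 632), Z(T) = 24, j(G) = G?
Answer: -635654170476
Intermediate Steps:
x(l) = 2*l*(632 + l) (x(l) = (2*l)*(632 + l) = 2*l*(632 + l))
K = -31536 (K = 24*(-1255 - 1*59) = 24*(-1255 - 59) = 24*(-1314) = -31536)
(-1162020 + x(-123))*(K - 350*(-1501)) = (-1162020 + 2*(-123)*(632 - 123))*(-31536 - 350*(-1501)) = (-1162020 + 2*(-123)*509)*(-31536 + 525350) = (-1162020 - 125214)*493814 = -1287234*493814 = -635654170476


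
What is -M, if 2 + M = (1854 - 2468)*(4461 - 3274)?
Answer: 728820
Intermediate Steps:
M = -728820 (M = -2 + (1854 - 2468)*(4461 - 3274) = -2 - 614*1187 = -2 - 728818 = -728820)
-M = -1*(-728820) = 728820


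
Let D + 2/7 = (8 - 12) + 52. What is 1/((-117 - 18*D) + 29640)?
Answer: 7/200649 ≈ 3.4887e-5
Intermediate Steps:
D = 334/7 (D = -2/7 + ((8 - 12) + 52) = -2/7 + (-4 + 52) = -2/7 + 48 = 334/7 ≈ 47.714)
1/((-117 - 18*D) + 29640) = 1/((-117 - 18*334/7) + 29640) = 1/((-117 - 6012/7) + 29640) = 1/(-6831/7 + 29640) = 1/(200649/7) = 7/200649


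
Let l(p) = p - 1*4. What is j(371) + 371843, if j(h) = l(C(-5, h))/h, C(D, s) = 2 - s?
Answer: 137953380/371 ≈ 3.7184e+5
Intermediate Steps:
l(p) = -4 + p (l(p) = p - 4 = -4 + p)
j(h) = (-2 - h)/h (j(h) = (-4 + (2 - h))/h = (-2 - h)/h)
j(371) + 371843 = (-2 - 1*371)/371 + 371843 = (-2 - 371)/371 + 371843 = (1/371)*(-373) + 371843 = -373/371 + 371843 = 137953380/371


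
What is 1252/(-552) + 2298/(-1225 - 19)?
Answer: -88312/21459 ≈ -4.1154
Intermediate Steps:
1252/(-552) + 2298/(-1225 - 19) = 1252*(-1/552) + 2298/(-1244) = -313/138 + 2298*(-1/1244) = -313/138 - 1149/622 = -88312/21459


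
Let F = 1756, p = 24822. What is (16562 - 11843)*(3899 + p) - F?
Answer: 135532643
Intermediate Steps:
(16562 - 11843)*(3899 + p) - F = (16562 - 11843)*(3899 + 24822) - 1*1756 = 4719*28721 - 1756 = 135534399 - 1756 = 135532643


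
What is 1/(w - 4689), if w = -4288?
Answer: -1/8977 ≈ -0.00011140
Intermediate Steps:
1/(w - 4689) = 1/(-4288 - 4689) = 1/(-8977) = -1/8977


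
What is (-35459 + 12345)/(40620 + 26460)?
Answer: -889/2580 ≈ -0.34457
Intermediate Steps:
(-35459 + 12345)/(40620 + 26460) = -23114/67080 = -23114*1/67080 = -889/2580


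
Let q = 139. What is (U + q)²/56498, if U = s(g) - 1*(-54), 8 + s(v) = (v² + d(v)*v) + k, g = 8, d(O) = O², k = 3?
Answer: 291848/28249 ≈ 10.331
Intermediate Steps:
s(v) = -5 + v² + v³ (s(v) = -8 + ((v² + v²*v) + 3) = -8 + ((v² + v³) + 3) = -8 + (3 + v² + v³) = -5 + v² + v³)
U = 625 (U = (-5 + 8² + 8³) - 1*(-54) = (-5 + 64 + 512) + 54 = 571 + 54 = 625)
(U + q)²/56498 = (625 + 139)²/56498 = 764²*(1/56498) = 583696*(1/56498) = 291848/28249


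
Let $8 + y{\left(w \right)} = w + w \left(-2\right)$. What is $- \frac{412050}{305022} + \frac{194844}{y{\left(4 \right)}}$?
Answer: $- \frac{825509044}{50837} \approx -16238.0$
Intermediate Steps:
$y{\left(w \right)} = -8 - w$ ($y{\left(w \right)} = -8 + \left(w + w \left(-2\right)\right) = -8 + \left(w - 2 w\right) = -8 - w$)
$- \frac{412050}{305022} + \frac{194844}{y{\left(4 \right)}} = - \frac{412050}{305022} + \frac{194844}{-8 - 4} = \left(-412050\right) \frac{1}{305022} + \frac{194844}{-8 - 4} = - \frac{68675}{50837} + \frac{194844}{-12} = - \frac{68675}{50837} + 194844 \left(- \frac{1}{12}\right) = - \frac{68675}{50837} - 16237 = - \frac{825509044}{50837}$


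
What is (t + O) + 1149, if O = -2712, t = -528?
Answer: -2091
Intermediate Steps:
(t + O) + 1149 = (-528 - 2712) + 1149 = -3240 + 1149 = -2091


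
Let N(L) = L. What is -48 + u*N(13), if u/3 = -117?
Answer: -4611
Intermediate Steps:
u = -351 (u = 3*(-117) = -351)
-48 + u*N(13) = -48 - 351*13 = -48 - 4563 = -4611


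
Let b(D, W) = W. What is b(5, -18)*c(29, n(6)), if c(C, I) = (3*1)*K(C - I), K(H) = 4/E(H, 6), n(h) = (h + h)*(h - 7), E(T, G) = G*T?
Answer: -36/41 ≈ -0.87805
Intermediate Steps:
n(h) = 2*h*(-7 + h) (n(h) = (2*h)*(-7 + h) = 2*h*(-7 + h))
K(H) = 2/(3*H) (K(H) = 4/((6*H)) = 4*(1/(6*H)) = 2/(3*H))
c(C, I) = 2/(C - I) (c(C, I) = (3*1)*(2/(3*(C - I))) = 3*(2/(3*(C - I))) = 2/(C - I))
b(5, -18)*c(29, n(6)) = -36/(29 - 2*6*(-7 + 6)) = -36/(29 - 2*6*(-1)) = -36/(29 - 1*(-12)) = -36/(29 + 12) = -36/41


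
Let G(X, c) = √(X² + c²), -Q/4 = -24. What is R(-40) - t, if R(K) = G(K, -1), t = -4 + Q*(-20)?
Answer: 1924 + √1601 ≈ 1964.0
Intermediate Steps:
Q = 96 (Q = -4*(-24) = 96)
t = -1924 (t = -4 + 96*(-20) = -4 - 1920 = -1924)
R(K) = √(1 + K²) (R(K) = √(K² + (-1)²) = √(K² + 1) = √(1 + K²))
R(-40) - t = √(1 + (-40)²) - 1*(-1924) = √(1 + 1600) + 1924 = √1601 + 1924 = 1924 + √1601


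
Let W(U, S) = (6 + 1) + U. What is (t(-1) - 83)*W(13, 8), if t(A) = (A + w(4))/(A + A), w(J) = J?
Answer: -1690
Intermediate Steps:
t(A) = (4 + A)/(2*A) (t(A) = (A + 4)/(A + A) = (4 + A)/((2*A)) = (4 + A)*(1/(2*A)) = (4 + A)/(2*A))
W(U, S) = 7 + U
(t(-1) - 83)*W(13, 8) = ((½)*(4 - 1)/(-1) - 83)*(7 + 13) = ((½)*(-1)*3 - 83)*20 = (-3/2 - 83)*20 = -169/2*20 = -1690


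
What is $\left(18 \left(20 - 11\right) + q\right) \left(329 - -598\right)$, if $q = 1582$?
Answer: $1616688$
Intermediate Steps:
$\left(18 \left(20 - 11\right) + q\right) \left(329 - -598\right) = \left(18 \left(20 - 11\right) + 1582\right) \left(329 - -598\right) = \left(18 \cdot 9 + 1582\right) \left(329 + 598\right) = \left(162 + 1582\right) 927 = 1744 \cdot 927 = 1616688$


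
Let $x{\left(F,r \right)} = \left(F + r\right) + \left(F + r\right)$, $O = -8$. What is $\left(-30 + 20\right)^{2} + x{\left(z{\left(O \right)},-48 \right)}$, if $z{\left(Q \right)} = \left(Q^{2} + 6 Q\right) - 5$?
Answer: $26$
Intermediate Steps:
$z{\left(Q \right)} = -5 + Q^{2} + 6 Q$
$x{\left(F,r \right)} = 2 F + 2 r$
$\left(-30 + 20\right)^{2} + x{\left(z{\left(O \right)},-48 \right)} = \left(-30 + 20\right)^{2} + \left(2 \left(-5 + \left(-8\right)^{2} + 6 \left(-8\right)\right) + 2 \left(-48\right)\right) = \left(-10\right)^{2} - \left(96 - 2 \left(-5 + 64 - 48\right)\right) = 100 + \left(2 \cdot 11 - 96\right) = 100 + \left(22 - 96\right) = 100 - 74 = 26$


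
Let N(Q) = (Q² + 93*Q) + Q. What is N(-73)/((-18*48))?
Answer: 511/288 ≈ 1.7743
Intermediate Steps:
N(Q) = Q² + 94*Q
N(-73)/((-18*48)) = (-73*(94 - 73))/((-18*48)) = -73*21/(-864) = -1533*(-1/864) = 511/288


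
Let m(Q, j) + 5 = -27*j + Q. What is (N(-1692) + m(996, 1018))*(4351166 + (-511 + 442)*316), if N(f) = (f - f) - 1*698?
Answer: -117728340866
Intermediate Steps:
N(f) = -698 (N(f) = 0 - 698 = -698)
m(Q, j) = -5 + Q - 27*j (m(Q, j) = -5 + (-27*j + Q) = -5 + (Q - 27*j) = -5 + Q - 27*j)
(N(-1692) + m(996, 1018))*(4351166 + (-511 + 442)*316) = (-698 + (-5 + 996 - 27*1018))*(4351166 + (-511 + 442)*316) = (-698 + (-5 + 996 - 27486))*(4351166 - 69*316) = (-698 - 26495)*(4351166 - 21804) = -27193*4329362 = -117728340866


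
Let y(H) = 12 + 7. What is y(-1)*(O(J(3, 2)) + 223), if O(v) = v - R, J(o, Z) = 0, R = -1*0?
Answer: 4237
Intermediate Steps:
R = 0
y(H) = 19
O(v) = v (O(v) = v - 1*0 = v + 0 = v)
y(-1)*(O(J(3, 2)) + 223) = 19*(0 + 223) = 19*223 = 4237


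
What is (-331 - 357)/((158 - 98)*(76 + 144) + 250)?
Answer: -344/6725 ≈ -0.051152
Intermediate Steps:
(-331 - 357)/((158 - 98)*(76 + 144) + 250) = -688/(60*220 + 250) = -688/(13200 + 250) = -688/13450 = -688*1/13450 = -344/6725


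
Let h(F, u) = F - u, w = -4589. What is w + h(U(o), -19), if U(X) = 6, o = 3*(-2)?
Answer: -4564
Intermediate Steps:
o = -6
w + h(U(o), -19) = -4589 + (6 - 1*(-19)) = -4589 + (6 + 19) = -4589 + 25 = -4564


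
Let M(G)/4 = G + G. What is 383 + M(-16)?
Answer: 255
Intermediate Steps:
M(G) = 8*G (M(G) = 4*(G + G) = 4*(2*G) = 8*G)
383 + M(-16) = 383 + 8*(-16) = 383 - 128 = 255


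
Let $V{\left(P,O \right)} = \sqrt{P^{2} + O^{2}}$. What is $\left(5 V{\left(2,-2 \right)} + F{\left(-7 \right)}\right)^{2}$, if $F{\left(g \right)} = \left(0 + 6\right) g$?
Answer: $1964 - 840 \sqrt{2} \approx 776.06$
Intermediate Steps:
$F{\left(g \right)} = 6 g$
$V{\left(P,O \right)} = \sqrt{O^{2} + P^{2}}$
$\left(5 V{\left(2,-2 \right)} + F{\left(-7 \right)}\right)^{2} = \left(5 \sqrt{\left(-2\right)^{2} + 2^{2}} + 6 \left(-7\right)\right)^{2} = \left(5 \sqrt{4 + 4} - 42\right)^{2} = \left(5 \sqrt{8} - 42\right)^{2} = \left(5 \cdot 2 \sqrt{2} - 42\right)^{2} = \left(10 \sqrt{2} - 42\right)^{2} = \left(-42 + 10 \sqrt{2}\right)^{2}$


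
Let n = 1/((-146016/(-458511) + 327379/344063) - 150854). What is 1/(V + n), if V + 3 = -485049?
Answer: -7932674793239715/3847759773863095796911 ≈ -2.0616e-6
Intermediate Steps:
V = -485052 (V = -3 - 485049 = -485052)
n = -52585556731/7932674793239715 (n = 1/((-146016*(-1/458511) + 327379*(1/344063)) - 150854) = 1/((48672/152837 + 327379/344063) - 150854) = 1/(66781858559/52585556731 - 150854) = 1/(-7932674793239715/52585556731) = -52585556731/7932674793239715 ≈ -6.6290e-6)
1/(V + n) = 1/(-485052 - 52585556731/7932674793239715) = 1/(-3847759773863095796911/7932674793239715) = -7932674793239715/3847759773863095796911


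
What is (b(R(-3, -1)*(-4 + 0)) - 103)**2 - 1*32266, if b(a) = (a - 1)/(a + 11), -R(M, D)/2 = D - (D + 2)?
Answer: -558646/25 ≈ -22346.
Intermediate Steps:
R(M, D) = 4 (R(M, D) = -2*(D - (D + 2)) = -2*(D - (2 + D)) = -2*(D + (-2 - D)) = -2*(-2) = 4)
b(a) = (-1 + a)/(11 + a)
(b(R(-3, -1)*(-4 + 0)) - 103)**2 - 1*32266 = ((-1 + 4*(-4 + 0))/(11 + 4*(-4 + 0)) - 103)**2 - 1*32266 = ((-1 + 4*(-4))/(11 + 4*(-4)) - 103)**2 - 32266 = ((-1 - 16)/(11 - 16) - 103)**2 - 32266 = (-17/(-5) - 103)**2 - 32266 = (-1/5*(-17) - 103)**2 - 32266 = (17/5 - 103)**2 - 32266 = (-498/5)**2 - 32266 = 248004/25 - 32266 = -558646/25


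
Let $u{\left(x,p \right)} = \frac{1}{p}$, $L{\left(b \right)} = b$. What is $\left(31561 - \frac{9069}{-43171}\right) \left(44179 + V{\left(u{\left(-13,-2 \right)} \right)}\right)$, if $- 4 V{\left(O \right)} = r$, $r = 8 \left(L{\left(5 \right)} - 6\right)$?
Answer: $\frac{60197893749000}{43171} \approx 1.3944 \cdot 10^{9}$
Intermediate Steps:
$r = -8$ ($r = 8 \left(5 - 6\right) = 8 \left(-1\right) = -8$)
$V{\left(O \right)} = 2$ ($V{\left(O \right)} = \left(- \frac{1}{4}\right) \left(-8\right) = 2$)
$\left(31561 - \frac{9069}{-43171}\right) \left(44179 + V{\left(u{\left(-13,-2 \right)} \right)}\right) = \left(31561 - \frac{9069}{-43171}\right) \left(44179 + 2\right) = \left(31561 - - \frac{9069}{43171}\right) 44181 = \left(31561 + \frac{9069}{43171}\right) 44181 = \frac{1362529000}{43171} \cdot 44181 = \frac{60197893749000}{43171}$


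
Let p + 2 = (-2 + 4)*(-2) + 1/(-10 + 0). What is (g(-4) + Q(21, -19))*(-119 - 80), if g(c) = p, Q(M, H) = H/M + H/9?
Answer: 1142857/630 ≈ 1814.1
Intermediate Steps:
Q(M, H) = H/9 + H/M (Q(M, H) = H/M + H*(⅑) = H/M + H/9 = H/9 + H/M)
p = -61/10 (p = -2 + ((-2 + 4)*(-2) + 1/(-10 + 0)) = -2 + (2*(-2) + 1/(-10)) = -2 + (-4 - ⅒) = -2 - 41/10 = -61/10 ≈ -6.1000)
g(c) = -61/10
(g(-4) + Q(21, -19))*(-119 - 80) = (-61/10 + ((⅑)*(-19) - 19/21))*(-119 - 80) = (-61/10 + (-19/9 - 19*1/21))*(-199) = (-61/10 + (-19/9 - 19/21))*(-199) = (-61/10 - 190/63)*(-199) = -5743/630*(-199) = 1142857/630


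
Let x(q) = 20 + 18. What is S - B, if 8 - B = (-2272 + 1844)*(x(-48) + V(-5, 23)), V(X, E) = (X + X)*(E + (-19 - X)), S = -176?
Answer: 22072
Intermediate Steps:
x(q) = 38
V(X, E) = 2*X*(-19 + E - X) (V(X, E) = (2*X)*(-19 + E - X) = 2*X*(-19 + E - X))
B = -22248 (B = 8 - (-2272 + 1844)*(38 + 2*(-5)*(-19 + 23 - 1*(-5))) = 8 - (-428)*(38 + 2*(-5)*(-19 + 23 + 5)) = 8 - (-428)*(38 + 2*(-5)*9) = 8 - (-428)*(38 - 90) = 8 - (-428)*(-52) = 8 - 1*22256 = 8 - 22256 = -22248)
S - B = -176 - 1*(-22248) = -176 + 22248 = 22072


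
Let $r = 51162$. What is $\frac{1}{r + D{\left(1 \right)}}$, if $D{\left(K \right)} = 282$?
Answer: $\frac{1}{51444} \approx 1.9439 \cdot 10^{-5}$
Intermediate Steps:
$\frac{1}{r + D{\left(1 \right)}} = \frac{1}{51162 + 282} = \frac{1}{51444}$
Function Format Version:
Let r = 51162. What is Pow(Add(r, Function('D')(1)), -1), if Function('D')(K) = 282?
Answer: Rational(1, 51444) ≈ 1.9439e-5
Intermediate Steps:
Pow(Add(r, Function('D')(1)), -1) = Pow(Add(51162, 282), -1) = Pow(51444, -1) = Rational(1, 51444)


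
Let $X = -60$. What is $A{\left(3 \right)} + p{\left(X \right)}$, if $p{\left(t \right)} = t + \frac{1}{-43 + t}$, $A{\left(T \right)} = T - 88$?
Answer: $- \frac{14936}{103} \approx -145.01$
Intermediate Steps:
$A{\left(T \right)} = -88 + T$
$A{\left(3 \right)} + p{\left(X \right)} = \left(-88 + 3\right) + \frac{1 + \left(-60\right)^{2} - -2580}{-43 - 60} = -85 + \frac{1 + 3600 + 2580}{-103} = -85 - \frac{6181}{103} = - \frac{14936}{103}$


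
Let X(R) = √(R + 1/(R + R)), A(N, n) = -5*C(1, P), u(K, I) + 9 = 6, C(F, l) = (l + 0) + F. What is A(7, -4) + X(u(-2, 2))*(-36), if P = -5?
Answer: 20 - 6*I*√114 ≈ 20.0 - 64.063*I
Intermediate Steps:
C(F, l) = F + l (C(F, l) = l + F = F + l)
u(K, I) = -3 (u(K, I) = -9 + 6 = -3)
A(N, n) = 20 (A(N, n) = -5*(1 - 5) = -5*(-4) = 20)
X(R) = √(R + 1/(2*R))
A(7, -4) + X(u(-2, 2))*(-36) = 20 + (√(2/(-3) + 4*(-3))/2)*(-36) = 20 + (√(2*(-⅓) - 12)/2)*(-36) = 20 + (√(-⅔ - 12)/2)*(-36) = 20 + (√(-38/3)/2)*(-36) = 20 + ((I*√114/3)/2)*(-36) = 20 + (I*√114/6)*(-36) = 20 - 6*I*√114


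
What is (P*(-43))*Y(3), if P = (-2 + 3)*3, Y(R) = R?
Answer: -387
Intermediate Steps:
P = 3 (P = 1*3 = 3)
(P*(-43))*Y(3) = (3*(-43))*3 = -129*3 = -387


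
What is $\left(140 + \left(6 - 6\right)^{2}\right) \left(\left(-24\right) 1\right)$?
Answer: $-3360$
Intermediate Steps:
$\left(140 + \left(6 - 6\right)^{2}\right) \left(\left(-24\right) 1\right) = \left(140 + 0^{2}\right) \left(-24\right) = \left(140 + 0\right) \left(-24\right) = 140 \left(-24\right) = -3360$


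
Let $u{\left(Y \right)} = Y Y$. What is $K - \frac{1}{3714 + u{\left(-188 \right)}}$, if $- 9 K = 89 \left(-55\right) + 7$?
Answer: $\frac{190915495}{351522} \approx 543.11$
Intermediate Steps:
$u{\left(Y \right)} = Y^{2}$
$K = \frac{4888}{9}$ ($K = - \frac{89 \left(-55\right) + 7}{9} = - \frac{-4895 + 7}{9} = \left(- \frac{1}{9}\right) \left(-4888\right) = \frac{4888}{9} \approx 543.11$)
$K - \frac{1}{3714 + u{\left(-188 \right)}} = \frac{4888}{9} - \frac{1}{3714 + \left(-188\right)^{2}} = \frac{4888}{9} - \frac{1}{3714 + 35344} = \frac{4888}{9} - \frac{1}{39058} = \frac{190915495}{351522}$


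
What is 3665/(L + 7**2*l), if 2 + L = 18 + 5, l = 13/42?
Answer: 21990/217 ≈ 101.34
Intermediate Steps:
l = 13/42 (l = 13*(1/42) = 13/42 ≈ 0.30952)
L = 21 (L = -2 + (18 + 5) = -2 + 23 = 21)
3665/(L + 7**2*l) = 3665/(21 + 7**2*(13/42)) = 3665/(21 + 49*(13/42)) = 3665/(21 + 91/6) = 3665/(217/6) = 3665*(6/217) = 21990/217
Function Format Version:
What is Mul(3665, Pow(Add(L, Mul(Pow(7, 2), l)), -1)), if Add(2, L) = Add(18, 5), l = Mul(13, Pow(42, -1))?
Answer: Rational(21990, 217) ≈ 101.34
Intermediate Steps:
l = Rational(13, 42) (l = Mul(13, Rational(1, 42)) = Rational(13, 42) ≈ 0.30952)
L = 21 (L = Add(-2, Add(18, 5)) = Add(-2, 23) = 21)
Mul(3665, Pow(Add(L, Mul(Pow(7, 2), l)), -1)) = Mul(3665, Pow(Add(21, Mul(Pow(7, 2), Rational(13, 42))), -1)) = Mul(3665, Pow(Add(21, Mul(49, Rational(13, 42))), -1)) = Mul(3665, Pow(Add(21, Rational(91, 6)), -1)) = Mul(3665, Pow(Rational(217, 6), -1)) = Mul(3665, Rational(6, 217)) = Rational(21990, 217)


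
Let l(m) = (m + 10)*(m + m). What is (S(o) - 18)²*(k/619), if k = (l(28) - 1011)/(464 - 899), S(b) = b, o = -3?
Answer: -164199/89755 ≈ -1.8294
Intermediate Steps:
l(m) = 2*m*(10 + m) (l(m) = (10 + m)*(2*m) = 2*m*(10 + m))
k = -1117/435 (k = (2*28*(10 + 28) - 1011)/(464 - 899) = (2*28*38 - 1011)/(-435) = (2128 - 1011)*(-1/435) = 1117*(-1/435) = -1117/435 ≈ -2.5678)
(S(o) - 18)²*(k/619) = (-3 - 18)²*(-1117/435/619) = (-21)²*(-1117/435*1/619) = 441*(-1117/269265) = -164199/89755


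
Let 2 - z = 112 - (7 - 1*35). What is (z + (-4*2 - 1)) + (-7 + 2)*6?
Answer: -177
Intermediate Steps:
z = -138 (z = 2 - (112 - (7 - 1*35)) = 2 - (112 - (7 - 35)) = 2 - (112 - 1*(-28)) = 2 - (112 + 28) = 2 - 1*140 = 2 - 140 = -138)
(z + (-4*2 - 1)) + (-7 + 2)*6 = (-138 + (-4*2 - 1)) + (-7 + 2)*6 = (-138 + (-8 - 1)) - 5*6 = (-138 - 9) - 30 = -147 - 30 = -177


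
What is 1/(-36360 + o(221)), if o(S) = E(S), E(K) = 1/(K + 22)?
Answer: -243/8835479 ≈ -2.7503e-5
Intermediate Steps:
E(K) = 1/(22 + K)
o(S) = 1/(22 + S)
1/(-36360 + o(221)) = 1/(-36360 + 1/(22 + 221)) = 1/(-36360 + 1/243) = 1/(-8835479/243) = -243/8835479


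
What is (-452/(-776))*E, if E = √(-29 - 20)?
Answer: 791*I/194 ≈ 4.0773*I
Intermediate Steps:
E = 7*I (E = √(-49) = 7*I ≈ 7.0*I)
(-452/(-776))*E = (-452/(-776))*(7*I) = (-452*(-1/776))*(7*I) = 113*(7*I)/194 = 791*I/194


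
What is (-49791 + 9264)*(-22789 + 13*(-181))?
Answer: 1018929834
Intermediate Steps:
(-49791 + 9264)*(-22789 + 13*(-181)) = -40527*(-22789 - 2353) = -40527*(-25142) = 1018929834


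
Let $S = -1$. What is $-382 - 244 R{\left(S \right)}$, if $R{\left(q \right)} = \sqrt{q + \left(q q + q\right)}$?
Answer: $-382 - 244 i \approx -382.0 - 244.0 i$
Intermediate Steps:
$R{\left(q \right)} = \sqrt{q^{2} + 2 q}$ ($R{\left(q \right)} = \sqrt{q + \left(q^{2} + q\right)} = \sqrt{q + \left(q + q^{2}\right)} = \sqrt{q^{2} + 2 q}$)
$-382 - 244 R{\left(S \right)} = -382 - 244 \sqrt{- (2 - 1)} = -382 - 244 \sqrt{\left(-1\right) 1} = -382 - 244 \sqrt{-1} = -382 - 244 i$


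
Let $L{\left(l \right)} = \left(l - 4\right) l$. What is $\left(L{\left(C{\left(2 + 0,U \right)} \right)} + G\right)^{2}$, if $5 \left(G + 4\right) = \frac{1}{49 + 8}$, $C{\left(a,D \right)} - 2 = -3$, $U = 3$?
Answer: $\frac{81796}{81225} \approx 1.007$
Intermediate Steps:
$C{\left(a,D \right)} = -1$ ($C{\left(a,D \right)} = 2 - 3 = -1$)
$G = - \frac{1139}{285}$ ($G = -4 + \frac{1}{5 \left(49 + 8\right)} = -4 + \frac{1}{5 \cdot 57} = -4 + \frac{1}{5} \cdot \frac{1}{57} = -4 + \frac{1}{285} = - \frac{1139}{285} \approx -3.9965$)
$L{\left(l \right)} = l \left(-4 + l\right)$ ($L{\left(l \right)} = \left(-4 + l\right) l = l \left(-4 + l\right)$)
$\left(L{\left(C{\left(2 + 0,U \right)} \right)} + G\right)^{2} = \left(- (-4 - 1) - \frac{1139}{285}\right)^{2} = \left(\left(-1\right) \left(-5\right) - \frac{1139}{285}\right)^{2} = \left(5 - \frac{1139}{285}\right)^{2} = \left(\frac{286}{285}\right)^{2} = \frac{81796}{81225}$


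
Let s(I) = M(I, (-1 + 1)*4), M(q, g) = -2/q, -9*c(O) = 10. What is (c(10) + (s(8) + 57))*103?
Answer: 206309/36 ≈ 5730.8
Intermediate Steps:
c(O) = -10/9 (c(O) = -⅑*10 = -10/9)
s(I) = -2/I
(c(10) + (s(8) + 57))*103 = (-10/9 + (-2/8 + 57))*103 = (-10/9 + (-2*⅛ + 57))*103 = (-10/9 + (-¼ + 57))*103 = (-10/9 + 227/4)*103 = (2003/36)*103 = 206309/36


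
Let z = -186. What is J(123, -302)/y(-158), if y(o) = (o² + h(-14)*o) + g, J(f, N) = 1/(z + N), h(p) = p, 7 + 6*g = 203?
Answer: -3/39833488 ≈ -7.5314e-8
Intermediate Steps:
g = 98/3 (g = -7/6 + (⅙)*203 = -7/6 + 203/6 = 98/3 ≈ 32.667)
J(f, N) = 1/(-186 + N)
y(o) = 98/3 + o² - 14*o (y(o) = (o² - 14*o) + 98/3 = 98/3 + o² - 14*o)
J(123, -302)/y(-158) = 1/((-186 - 302)*(98/3 + (-158)² - 14*(-158))) = 1/((-488)*(98/3 + 24964 + 2212)) = -1/(488*81626/3) = -1/488*3/81626 = -3/39833488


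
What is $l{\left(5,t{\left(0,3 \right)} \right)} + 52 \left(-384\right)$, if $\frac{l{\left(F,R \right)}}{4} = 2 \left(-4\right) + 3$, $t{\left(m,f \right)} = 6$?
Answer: $-19988$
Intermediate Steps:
$l{\left(F,R \right)} = -20$ ($l{\left(F,R \right)} = 4 \left(2 \left(-4\right) + 3\right) = 4 \left(-8 + 3\right) = 4 \left(-5\right) = -20$)
$l{\left(5,t{\left(0,3 \right)} \right)} + 52 \left(-384\right) = -20 + 52 \left(-384\right) = -20 - 19968 = -19988$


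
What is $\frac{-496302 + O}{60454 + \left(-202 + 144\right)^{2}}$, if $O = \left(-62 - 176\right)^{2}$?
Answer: $- \frac{219829}{31909} \approx -6.8892$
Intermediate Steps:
$O = 56644$ ($O = \left(-238\right)^{2} = 56644$)
$\frac{-496302 + O}{60454 + \left(-202 + 144\right)^{2}} = \frac{-496302 + 56644}{60454 + \left(-202 + 144\right)^{2}} = - \frac{439658}{60454 + \left(-58\right)^{2}} = - \frac{439658}{60454 + 3364} = - \frac{439658}{63818} = \left(-439658\right) \frac{1}{63818} = - \frac{219829}{31909}$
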